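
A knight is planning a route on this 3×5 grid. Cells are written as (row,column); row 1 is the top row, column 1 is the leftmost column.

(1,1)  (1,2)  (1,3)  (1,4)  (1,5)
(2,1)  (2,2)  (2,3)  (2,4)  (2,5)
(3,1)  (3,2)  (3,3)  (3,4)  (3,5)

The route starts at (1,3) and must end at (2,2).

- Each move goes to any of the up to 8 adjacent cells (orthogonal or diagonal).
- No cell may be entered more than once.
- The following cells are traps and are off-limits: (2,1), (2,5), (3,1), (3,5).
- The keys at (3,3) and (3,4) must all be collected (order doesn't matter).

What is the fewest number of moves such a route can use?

4

Any route passes through (3,3) and (3,4) in some order between (1,3) and (2,2). Summing Chebyshev distances along each leg and taking the cheapest ordering ((1,3) → (3,4) → (3,3) → (2,2)) gives a lower bound of 2 + 1 + 1 = 4 moves.
A route of 4 moves achieves this: (1,3) → (2,3) → (3,4) → (3,3) → (2,2).
Since 4 matches the lower bound, it is optimal.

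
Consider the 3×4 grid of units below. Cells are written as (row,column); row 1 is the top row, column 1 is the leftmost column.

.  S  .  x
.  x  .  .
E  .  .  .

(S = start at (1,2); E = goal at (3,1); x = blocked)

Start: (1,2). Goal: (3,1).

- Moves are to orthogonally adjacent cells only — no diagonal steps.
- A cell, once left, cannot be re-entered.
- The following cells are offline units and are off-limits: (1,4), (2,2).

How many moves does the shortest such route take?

3

The Manhattan distance from (1,2) to (3,1) is |1−3| + |2−1| = 3, so at least 3 moves are needed.
A route of 3 moves achieves this: (1,2) → (1,1) → (2,1) → (3,1).
Since 3 matches the lower bound, it is optimal.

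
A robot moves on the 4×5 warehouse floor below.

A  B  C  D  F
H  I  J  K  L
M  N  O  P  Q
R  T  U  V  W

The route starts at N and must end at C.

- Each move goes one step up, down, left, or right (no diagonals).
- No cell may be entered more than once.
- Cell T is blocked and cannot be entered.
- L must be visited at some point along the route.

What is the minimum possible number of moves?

Any route passes through L somewhere between N and C. Summing Manhattan distances along the two legs (N → L → C) gives a lower bound of 4 + 3 = 7 moves.
A route of 7 moves achieves this: N → I → J → K → L → F → D → C.
Since 7 matches the lower bound, it is optimal.

7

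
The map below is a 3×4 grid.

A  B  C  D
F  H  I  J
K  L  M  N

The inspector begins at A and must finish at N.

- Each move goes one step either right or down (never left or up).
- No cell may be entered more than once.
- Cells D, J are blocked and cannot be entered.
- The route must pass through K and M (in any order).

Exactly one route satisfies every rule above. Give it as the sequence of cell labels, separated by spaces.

Moves only go right or down, so the column and row indices never decrease.
Route from A: 2× down (reaching K), 3× right (reaching N) — 5 moves in all.
Check: all required cells visited.

A F K L M N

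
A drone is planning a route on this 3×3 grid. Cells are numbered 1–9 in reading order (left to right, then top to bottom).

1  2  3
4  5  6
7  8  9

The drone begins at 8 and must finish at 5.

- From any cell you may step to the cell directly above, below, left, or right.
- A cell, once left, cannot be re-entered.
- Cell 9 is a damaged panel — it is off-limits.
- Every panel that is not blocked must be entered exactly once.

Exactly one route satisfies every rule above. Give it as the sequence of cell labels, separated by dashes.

8 - 7 - 4 - 1 - 2 - 3 - 6 - 5

Need to visit all 8 open cells exactly once, starting at 8 and ending at 5.
Cell 3 has only two open neighbours (6 and 2), so the path must pass straight through it: one of those is the cell it's entered from and the other is where it exits.
Route from 8: left 1 to 7, up 2 to 1, right 2 to 3, down 1 to 6, left 1 to 5 — 7 moves in all.
Check: all 8 open cells covered.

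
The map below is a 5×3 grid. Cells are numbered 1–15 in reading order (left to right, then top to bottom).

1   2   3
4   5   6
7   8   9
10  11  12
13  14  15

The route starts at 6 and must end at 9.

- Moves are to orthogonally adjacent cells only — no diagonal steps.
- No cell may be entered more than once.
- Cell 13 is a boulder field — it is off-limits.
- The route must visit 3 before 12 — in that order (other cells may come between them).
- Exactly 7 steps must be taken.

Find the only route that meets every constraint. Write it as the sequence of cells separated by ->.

The waypoints must appear in the order 3, 12, with no cell reused.
Route from 6: up 1 to 3, left 1 to 2, down 3 to 11, right 1 to 12, up 1 to 9 — 7 moves in all.
Check: order respected (3 at step 1, 12 at step 6); 7 moves as required.

6 -> 3 -> 2 -> 5 -> 8 -> 11 -> 12 -> 9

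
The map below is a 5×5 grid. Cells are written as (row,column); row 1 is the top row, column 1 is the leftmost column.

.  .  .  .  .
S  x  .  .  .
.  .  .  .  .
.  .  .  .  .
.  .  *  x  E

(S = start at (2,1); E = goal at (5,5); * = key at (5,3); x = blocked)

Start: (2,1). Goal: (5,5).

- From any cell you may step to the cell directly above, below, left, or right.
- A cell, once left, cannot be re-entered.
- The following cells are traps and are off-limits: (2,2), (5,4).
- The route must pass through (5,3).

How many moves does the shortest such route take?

9

Any route passes through (5,3) somewhere between (2,1) and (5,5). Summing Manhattan distances along the two legs ((2,1) → (5,3) → (5,5)) gives a lower bound of 5 + 2 = 7 moves.
That bound ignores the blocked cells. Measuring each leg by the fewest moves that actually steer around them ((2,1)→(5,3): 5; (5,3)→(5,5): 4) raises the lower bound to 9.
A route of 9 moves exists: (2,1) → (3,1) → (4,1) → (5,1) → (5,2) → (5,3) → (4,3) → (4,4) → (4,5) → (5,5).
Since 9 matches that lower bound, it is optimal.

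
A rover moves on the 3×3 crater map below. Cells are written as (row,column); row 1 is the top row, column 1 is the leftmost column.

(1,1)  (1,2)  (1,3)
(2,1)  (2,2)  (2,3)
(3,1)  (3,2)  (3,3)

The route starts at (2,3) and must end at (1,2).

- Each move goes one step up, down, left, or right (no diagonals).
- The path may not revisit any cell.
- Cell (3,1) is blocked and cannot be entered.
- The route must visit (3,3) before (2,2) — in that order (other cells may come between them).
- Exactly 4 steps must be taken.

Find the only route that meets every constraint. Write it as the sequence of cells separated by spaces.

The waypoints must appear in the order (3,3), (2,2), with no cell reused.
Route from (2,3): down 1 to (3,3), left 1 to (3,2), up 2 to (1,2) — 4 moves in all.
Check: order respected ((3,3) at step 1, (2,2) at step 3); 4 moves as required.

(2,3) (3,3) (3,2) (2,2) (1,2)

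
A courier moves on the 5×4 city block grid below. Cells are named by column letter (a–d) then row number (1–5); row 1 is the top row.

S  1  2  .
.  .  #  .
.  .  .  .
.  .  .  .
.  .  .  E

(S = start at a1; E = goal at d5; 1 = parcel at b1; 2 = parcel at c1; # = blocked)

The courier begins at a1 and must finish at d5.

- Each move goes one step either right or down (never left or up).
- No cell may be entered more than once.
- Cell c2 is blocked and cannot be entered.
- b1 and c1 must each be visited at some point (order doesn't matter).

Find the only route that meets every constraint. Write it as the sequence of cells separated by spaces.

Moves only go right or down, so the column and row indices never decrease.
Route from a1: 3× right (reaching d1), 4× down (reaching d5) — 7 moves in all.
Check: all required cells visited.

a1 b1 c1 d1 d2 d3 d4 d5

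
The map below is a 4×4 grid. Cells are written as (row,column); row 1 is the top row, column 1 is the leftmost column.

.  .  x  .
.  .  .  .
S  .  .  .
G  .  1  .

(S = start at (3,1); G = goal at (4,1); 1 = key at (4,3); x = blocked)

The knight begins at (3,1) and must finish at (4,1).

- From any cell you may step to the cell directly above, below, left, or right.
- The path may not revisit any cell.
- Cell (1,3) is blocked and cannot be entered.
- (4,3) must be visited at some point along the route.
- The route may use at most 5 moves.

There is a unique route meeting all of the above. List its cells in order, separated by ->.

The 5-move cap with required stops at (4,3) leaves no slack for detours.
Route from (3,1): right 2 to (3,3), down 1 to (4,3), left 2 to (4,1) — 5 moves in all.
Check: all required cells visited; 5 ≤ 5 moves.

(3,1) -> (3,2) -> (3,3) -> (4,3) -> (4,2) -> (4,1)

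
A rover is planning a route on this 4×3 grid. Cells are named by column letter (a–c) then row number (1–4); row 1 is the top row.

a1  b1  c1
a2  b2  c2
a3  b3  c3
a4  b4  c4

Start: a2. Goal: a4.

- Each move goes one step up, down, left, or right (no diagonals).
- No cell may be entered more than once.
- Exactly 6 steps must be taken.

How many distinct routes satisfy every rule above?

Need simple routes of exactly 6 moves from a2 to a4 (Manhattan distance 2, so 2 moves are spent on a detour and 2 undoing it).
Enumerating: a2 a1 b1 b2 b3 b4 a4 | a2 a1 b1 b2 b3 a3 a4 | a2 a3 b3 c3 c4 b4 a4 | a2 b2 b3 c3 c4 b4 a4 | a2 b2 c2 c3 c4 b4 a4 | a2 b2 c2 c3 b3 b4 a4 | a2 b2 c2 c3 b3 a3 a4.
That gives 7 routes.

7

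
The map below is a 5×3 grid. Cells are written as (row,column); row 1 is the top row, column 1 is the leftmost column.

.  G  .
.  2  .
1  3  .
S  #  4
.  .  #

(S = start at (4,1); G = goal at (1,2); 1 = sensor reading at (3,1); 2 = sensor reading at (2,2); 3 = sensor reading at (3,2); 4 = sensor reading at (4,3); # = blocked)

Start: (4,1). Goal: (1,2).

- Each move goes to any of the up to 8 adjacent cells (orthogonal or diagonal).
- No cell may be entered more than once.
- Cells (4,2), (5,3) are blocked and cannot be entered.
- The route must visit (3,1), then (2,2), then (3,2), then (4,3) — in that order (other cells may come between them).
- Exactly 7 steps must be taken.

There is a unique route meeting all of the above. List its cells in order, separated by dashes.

The waypoints must appear in the order (3,1), (2,2), (3,2), (4,3), with no cell reused.
Route from (4,1): up to (3,1), up-right to (2,2), down to (3,2), down-right to (4,3), 2× up (reaching (2,3)), up-left to (1,2) — 7 moves in all.
Check: order respected (1 at step 1, 2 at step 2, 3 at step 3, 4 at step 4); 7 moves as required.

(4,1) - (3,1) - (2,2) - (3,2) - (4,3) - (3,3) - (2,3) - (1,2)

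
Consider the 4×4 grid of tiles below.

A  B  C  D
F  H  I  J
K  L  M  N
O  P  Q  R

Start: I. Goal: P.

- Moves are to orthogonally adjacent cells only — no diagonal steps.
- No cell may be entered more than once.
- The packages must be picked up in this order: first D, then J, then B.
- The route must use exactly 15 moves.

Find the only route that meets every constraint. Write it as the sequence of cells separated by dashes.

I - C - D - J - N - R - Q - M - L - H - B - A - F - K - O - P

The waypoints must appear in the order D, J, B, with no cell reused.
Route from I: up 1 to C, right 1 to D, down 3 to R, left 1 to Q, up 1 to M, left 1 to L, up 2 to B, left 1 to A, down 3 to O, right 1 to P — 15 moves in all.
Check: order respected (D at step 2, J at step 3, B at step 10); 15 moves as required.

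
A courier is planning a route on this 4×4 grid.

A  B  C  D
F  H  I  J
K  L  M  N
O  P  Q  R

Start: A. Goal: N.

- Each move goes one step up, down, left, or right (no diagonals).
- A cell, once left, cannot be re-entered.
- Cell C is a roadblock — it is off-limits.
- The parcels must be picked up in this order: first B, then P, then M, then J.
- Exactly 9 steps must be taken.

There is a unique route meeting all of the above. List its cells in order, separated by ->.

The waypoints must appear in the order B, P, M, J, with no cell reused.
Route from A: right to B, 3× down (reaching P), right to Q, 2× up (reaching I), right to J, down to N — 9 moves in all.
Check: order respected (B at step 1, P at step 4, M at step 6, J at step 8); 9 moves as required.

A -> B -> H -> L -> P -> Q -> M -> I -> J -> N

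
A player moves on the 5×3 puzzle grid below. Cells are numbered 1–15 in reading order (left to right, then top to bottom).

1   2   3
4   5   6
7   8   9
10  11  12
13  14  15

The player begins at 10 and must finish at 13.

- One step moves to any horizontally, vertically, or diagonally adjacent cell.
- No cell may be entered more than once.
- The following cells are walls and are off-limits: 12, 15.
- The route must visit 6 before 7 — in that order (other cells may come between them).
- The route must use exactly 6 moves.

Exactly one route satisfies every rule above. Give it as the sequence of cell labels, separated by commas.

The waypoints must appear in the order 6, 7, with no cell reused.
Route from 10: up-right 2 to 6, left 1 to 5, down-left 1 to 7, down-right 1 to 11, down-left 1 to 13 — 6 moves in all.
Check: order respected (6 at step 2, 7 at step 4); 6 moves as required.

10, 8, 6, 5, 7, 11, 13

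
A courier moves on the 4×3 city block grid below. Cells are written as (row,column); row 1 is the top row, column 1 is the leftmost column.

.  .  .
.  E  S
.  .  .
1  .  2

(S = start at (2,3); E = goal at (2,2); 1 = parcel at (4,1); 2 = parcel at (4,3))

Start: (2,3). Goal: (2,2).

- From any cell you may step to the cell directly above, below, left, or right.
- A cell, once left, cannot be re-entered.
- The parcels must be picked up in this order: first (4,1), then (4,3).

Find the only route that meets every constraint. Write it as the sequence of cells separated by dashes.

The waypoints must appear in the order (4,1), (4,3), with no cell reused.
Route from (2,3): up to (1,3), 2× left (reaching (1,1)), 3× down (reaching (4,1)), 2× right (reaching (4,3)), up to (3,3), left to (3,2), up to (2,2) — 11 moves in all.
Check: order respected (1 at step 6, 2 at step 8).

(2,3) - (1,3) - (1,2) - (1,1) - (2,1) - (3,1) - (4,1) - (4,2) - (4,3) - (3,3) - (3,2) - (2,2)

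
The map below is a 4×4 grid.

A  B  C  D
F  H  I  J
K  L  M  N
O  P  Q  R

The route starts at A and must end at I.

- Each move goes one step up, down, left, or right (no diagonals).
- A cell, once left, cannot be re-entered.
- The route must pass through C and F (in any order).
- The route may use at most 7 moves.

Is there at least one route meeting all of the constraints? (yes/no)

yes

One route that works: A → F → H → B → C → I.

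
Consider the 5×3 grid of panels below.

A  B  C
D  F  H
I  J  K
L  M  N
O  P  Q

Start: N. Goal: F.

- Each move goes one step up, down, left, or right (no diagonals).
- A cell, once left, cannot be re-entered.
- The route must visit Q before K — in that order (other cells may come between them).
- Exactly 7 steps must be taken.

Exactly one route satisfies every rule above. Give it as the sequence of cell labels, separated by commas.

N, Q, P, M, J, K, H, F

The waypoints must appear in the order Q, K, with no cell reused.
Route from N: down to Q, left to P, 2× up (reaching J), right to K, up to H, left to F — 7 moves in all.
Check: order respected (Q at step 1, K at step 5); 7 moves as required.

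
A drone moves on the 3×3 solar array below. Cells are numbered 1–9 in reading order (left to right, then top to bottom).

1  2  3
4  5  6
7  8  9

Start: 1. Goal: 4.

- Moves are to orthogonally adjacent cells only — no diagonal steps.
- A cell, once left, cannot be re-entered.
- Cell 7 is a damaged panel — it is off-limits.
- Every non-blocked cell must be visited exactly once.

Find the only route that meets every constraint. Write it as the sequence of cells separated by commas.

Need to visit all 8 open cells exactly once, starting at 1 and ending at 4.
Cell 9 has only two open neighbours (6 and 8), so the path must pass straight through it: one of those is the cell it's entered from and the other is where it exits.
Route from 1: 2× right (reaching 3), 2× down (reaching 9), left to 8, up to 5, left to 4 — 7 moves in all.
Check: all 8 open cells covered.

1, 2, 3, 6, 9, 8, 5, 4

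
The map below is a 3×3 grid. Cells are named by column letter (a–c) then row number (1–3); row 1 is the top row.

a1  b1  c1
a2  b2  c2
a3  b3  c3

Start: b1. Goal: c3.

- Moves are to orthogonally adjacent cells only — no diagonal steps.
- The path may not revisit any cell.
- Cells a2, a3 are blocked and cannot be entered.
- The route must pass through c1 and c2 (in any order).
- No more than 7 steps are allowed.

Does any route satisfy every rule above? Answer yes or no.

One route that works: b1 → c1 → c2 → c3.

yes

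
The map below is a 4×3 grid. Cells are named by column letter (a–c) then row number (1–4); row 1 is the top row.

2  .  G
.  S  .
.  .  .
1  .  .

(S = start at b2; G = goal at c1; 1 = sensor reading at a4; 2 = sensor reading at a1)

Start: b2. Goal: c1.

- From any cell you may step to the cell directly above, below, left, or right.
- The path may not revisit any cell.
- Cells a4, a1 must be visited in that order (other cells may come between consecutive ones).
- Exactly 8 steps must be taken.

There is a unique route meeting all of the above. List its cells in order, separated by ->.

The waypoints must appear in the order a4, a1, with no cell reused.
Route from b2: 2× down (reaching b4), left to a4, 3× up (reaching a1), 2× right (reaching c1) — 8 moves in all.
Check: order respected (1 at step 3, 2 at step 6); 8 moves as required.

b2 -> b3 -> b4 -> a4 -> a3 -> a2 -> a1 -> b1 -> c1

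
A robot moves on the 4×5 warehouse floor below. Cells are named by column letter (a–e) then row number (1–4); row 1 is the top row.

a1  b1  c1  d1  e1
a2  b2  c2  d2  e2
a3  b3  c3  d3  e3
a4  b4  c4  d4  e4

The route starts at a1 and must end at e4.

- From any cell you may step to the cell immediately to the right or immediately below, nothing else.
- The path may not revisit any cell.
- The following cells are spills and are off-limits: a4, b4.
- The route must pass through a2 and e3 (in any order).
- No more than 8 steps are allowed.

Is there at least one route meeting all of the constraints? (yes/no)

yes

One route that works: a1 → a2 → a3 → b3 → c3 → d3 → e3 → e4.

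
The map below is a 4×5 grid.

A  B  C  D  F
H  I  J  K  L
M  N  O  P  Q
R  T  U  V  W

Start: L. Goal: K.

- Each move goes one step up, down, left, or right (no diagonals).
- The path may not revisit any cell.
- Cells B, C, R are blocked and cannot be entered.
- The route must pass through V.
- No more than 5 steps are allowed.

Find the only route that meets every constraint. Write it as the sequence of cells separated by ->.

L -> Q -> W -> V -> P -> K

The budget equals the shortest possible length, so every move has to be on a shortest route through the required cells.
Route from L: 2× down (reaching W), left to V, 2× up (reaching K) — 5 moves in all.
Check: all required cells visited; 5 ≤ 5 moves.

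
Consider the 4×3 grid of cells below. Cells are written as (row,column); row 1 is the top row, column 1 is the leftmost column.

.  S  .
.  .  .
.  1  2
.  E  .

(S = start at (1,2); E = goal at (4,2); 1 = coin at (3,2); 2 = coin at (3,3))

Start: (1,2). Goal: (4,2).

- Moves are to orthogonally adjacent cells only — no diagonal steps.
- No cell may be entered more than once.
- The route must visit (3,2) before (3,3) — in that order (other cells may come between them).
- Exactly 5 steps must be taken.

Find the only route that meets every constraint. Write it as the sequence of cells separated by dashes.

The waypoints must appear in the order (3,2), (3,3), with no cell reused.
Route from (1,2): 2× down (reaching (3,2)), right to (3,3), down to (4,3), left to (4,2) — 5 moves in all.
Check: order respected (1 at step 2, 2 at step 3); 5 moves as required.

(1,2) - (2,2) - (3,2) - (3,3) - (4,3) - (4,2)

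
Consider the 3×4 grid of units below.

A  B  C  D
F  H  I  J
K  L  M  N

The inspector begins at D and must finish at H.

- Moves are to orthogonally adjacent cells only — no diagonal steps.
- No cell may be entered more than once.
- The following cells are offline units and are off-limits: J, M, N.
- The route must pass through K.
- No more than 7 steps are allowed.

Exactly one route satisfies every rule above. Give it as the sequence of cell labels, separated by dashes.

D - C - B - A - F - K - L - H

The 7-move cap with required stops at K leaves no slack for detours.
Route from D: 3× left (reaching A), 2× down (reaching K), right to L, up to H — 7 moves in all.
Check: all required cells visited; 7 ≤ 7 moves.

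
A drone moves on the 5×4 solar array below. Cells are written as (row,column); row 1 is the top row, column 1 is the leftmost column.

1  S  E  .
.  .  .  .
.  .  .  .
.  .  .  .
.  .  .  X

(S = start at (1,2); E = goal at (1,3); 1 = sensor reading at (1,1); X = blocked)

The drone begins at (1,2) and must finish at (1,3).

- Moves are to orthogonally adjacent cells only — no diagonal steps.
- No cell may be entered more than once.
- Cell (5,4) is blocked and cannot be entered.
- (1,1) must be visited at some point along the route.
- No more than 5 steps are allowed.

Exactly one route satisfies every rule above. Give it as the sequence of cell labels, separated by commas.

(1,2), (1,1), (2,1), (2,2), (2,3), (1,3)

Any route must reach (1,1) and still end at (1,3) within 5 moves, so the order of the required stops is forced.
Route from (1,2): left 1 to (1,1), down 1 to (2,1), right 2 to (2,3), up 1 to (1,3) — 5 moves in all.
Check: all required cells visited; 5 ≤ 5 moves.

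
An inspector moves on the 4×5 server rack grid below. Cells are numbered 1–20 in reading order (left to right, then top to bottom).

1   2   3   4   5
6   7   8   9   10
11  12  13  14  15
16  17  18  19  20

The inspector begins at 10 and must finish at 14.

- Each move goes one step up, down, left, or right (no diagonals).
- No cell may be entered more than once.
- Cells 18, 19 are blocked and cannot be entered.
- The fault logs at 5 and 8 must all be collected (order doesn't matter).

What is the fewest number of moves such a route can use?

Any route passes through 5 and 8 in some order between 10 and 14. Summing Manhattan distances along each leg and taking the cheapest ordering (10 → 5 → 8 → 14) gives a lower bound of 1 + 3 + 2 = 6 moves.
A route of 6 moves achieves this: 10 → 5 → 4 → 9 → 8 → 13 → 14.
Since 6 matches the lower bound, it is optimal.

6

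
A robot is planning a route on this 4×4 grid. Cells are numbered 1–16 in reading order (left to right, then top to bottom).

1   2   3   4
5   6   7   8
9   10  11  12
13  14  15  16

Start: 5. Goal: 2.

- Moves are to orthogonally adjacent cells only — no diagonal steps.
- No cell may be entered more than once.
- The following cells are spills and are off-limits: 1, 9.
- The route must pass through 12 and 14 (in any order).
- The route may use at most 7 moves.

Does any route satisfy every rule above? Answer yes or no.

Even ignoring the no-revisit rule, getting from 5 to 2, taking the cheapest ordering 5 → 14 → 12 → 2 needs at least 3 + 3 + 4 = 10 moves (Manhattan distance per leg), which exceeds the 7-move limit.

no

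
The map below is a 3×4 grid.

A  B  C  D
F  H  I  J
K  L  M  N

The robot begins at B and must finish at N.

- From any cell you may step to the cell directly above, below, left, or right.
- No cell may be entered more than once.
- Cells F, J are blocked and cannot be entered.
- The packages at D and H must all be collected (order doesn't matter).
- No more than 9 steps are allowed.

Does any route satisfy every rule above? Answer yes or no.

D must be visited but has only one open neighbour (C), and it is neither the start nor the goal — the route would have to enter and leave through C, re-entering it.

no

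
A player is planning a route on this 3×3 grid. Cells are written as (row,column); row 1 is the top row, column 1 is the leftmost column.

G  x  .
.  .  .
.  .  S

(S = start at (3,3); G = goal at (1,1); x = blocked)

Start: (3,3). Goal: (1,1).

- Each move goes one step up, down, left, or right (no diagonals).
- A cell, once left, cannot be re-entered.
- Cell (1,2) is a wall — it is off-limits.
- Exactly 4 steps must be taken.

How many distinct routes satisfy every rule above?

Need simple routes of exactly 4 moves from (3,3) to (1,1) (Manhattan distance 4, so 0 moves are spent on a detour and 0 undoing it).
Enumerating: (3,3) (2,3) (2,2) (2,1) (1,1) | (3,3) (3,2) (2,2) (2,1) (1,1) | (3,3) (3,2) (3,1) (2,1) (1,1).
That gives 3 routes.

3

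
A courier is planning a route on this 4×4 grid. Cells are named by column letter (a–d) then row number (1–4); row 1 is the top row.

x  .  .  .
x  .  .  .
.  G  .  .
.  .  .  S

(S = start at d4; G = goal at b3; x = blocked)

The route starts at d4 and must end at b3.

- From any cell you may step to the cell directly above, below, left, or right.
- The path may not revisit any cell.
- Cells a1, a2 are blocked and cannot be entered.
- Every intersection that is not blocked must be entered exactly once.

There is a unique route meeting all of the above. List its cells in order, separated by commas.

Need to visit all 14 open cells exactly once, starting at d4 and ending at b3.
Cell d1 has only two open neighbours (d2 and c1), so the path must pass straight through it: one of those is the cell it's entered from and the other is where it exits.
Route from d4: 3× up (reaching d1), 2× left (reaching b1), down to b2, right to c2, 2× down (reaching c4), 2× left (reaching a4), up to a3, right to b3 — 13 moves in all.
Check: all 14 open cells covered.

d4, d3, d2, d1, c1, b1, b2, c2, c3, c4, b4, a4, a3, b3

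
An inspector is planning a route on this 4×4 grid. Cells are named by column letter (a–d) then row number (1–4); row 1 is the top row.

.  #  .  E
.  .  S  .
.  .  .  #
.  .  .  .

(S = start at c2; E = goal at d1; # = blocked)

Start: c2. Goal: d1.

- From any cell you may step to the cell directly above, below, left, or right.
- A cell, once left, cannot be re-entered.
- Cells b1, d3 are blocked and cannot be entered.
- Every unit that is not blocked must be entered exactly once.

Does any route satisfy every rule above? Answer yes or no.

Cell a1 has only one open neighbour but is neither the start nor the goal, so a Hamiltonian route would have to both enter and leave it through the same neighbour — impossible without revisiting.

no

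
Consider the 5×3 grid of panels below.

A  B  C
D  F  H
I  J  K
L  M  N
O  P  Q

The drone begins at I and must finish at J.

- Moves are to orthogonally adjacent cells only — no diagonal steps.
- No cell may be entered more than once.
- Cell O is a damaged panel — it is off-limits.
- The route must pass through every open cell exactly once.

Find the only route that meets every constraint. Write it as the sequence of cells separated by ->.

I -> L -> M -> P -> Q -> N -> K -> H -> C -> B -> A -> D -> F -> J

Need to visit all 14 open cells exactly once, starting at I and ending at J.
Route from I: down to L, right to M, down to P, right to Q, 4× up (reaching C), 2× left (reaching A), down to D, right to F, down to J — 13 moves in all.
Check: all 14 open cells covered.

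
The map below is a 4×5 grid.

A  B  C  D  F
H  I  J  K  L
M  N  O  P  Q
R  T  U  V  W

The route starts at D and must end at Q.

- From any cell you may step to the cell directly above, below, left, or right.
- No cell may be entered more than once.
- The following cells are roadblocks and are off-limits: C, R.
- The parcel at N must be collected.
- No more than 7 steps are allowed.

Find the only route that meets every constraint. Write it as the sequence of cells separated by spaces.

D K J I N O P Q

The budget equals the shortest possible length, so every move has to be on a shortest route through the required cells.
Route from D: down 1 to K, left 2 to I, down 1 to N, right 3 to Q — 7 moves in all.
Check: all required cells visited; 7 ≤ 7 moves.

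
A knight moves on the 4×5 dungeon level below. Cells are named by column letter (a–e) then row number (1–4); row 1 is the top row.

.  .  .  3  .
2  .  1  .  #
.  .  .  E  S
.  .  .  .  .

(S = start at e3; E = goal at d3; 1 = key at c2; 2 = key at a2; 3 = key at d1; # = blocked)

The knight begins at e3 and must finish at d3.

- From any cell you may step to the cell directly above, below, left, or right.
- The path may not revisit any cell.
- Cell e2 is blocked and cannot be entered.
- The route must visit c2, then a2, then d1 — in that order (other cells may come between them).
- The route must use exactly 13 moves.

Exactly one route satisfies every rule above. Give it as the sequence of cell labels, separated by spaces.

The waypoints must appear in the order c2, a2, d1, with no cell reused.
Route from e3: down 1 to e4, left 2 to c4, up 2 to c2, left 2 to a2, up 1 to a1, right 3 to d1, down 2 to d3 — 13 moves in all.
Check: order respected (1 at step 5, 2 at step 7, 3 at step 11); 13 moves as required.

e3 e4 d4 c4 c3 c2 b2 a2 a1 b1 c1 d1 d2 d3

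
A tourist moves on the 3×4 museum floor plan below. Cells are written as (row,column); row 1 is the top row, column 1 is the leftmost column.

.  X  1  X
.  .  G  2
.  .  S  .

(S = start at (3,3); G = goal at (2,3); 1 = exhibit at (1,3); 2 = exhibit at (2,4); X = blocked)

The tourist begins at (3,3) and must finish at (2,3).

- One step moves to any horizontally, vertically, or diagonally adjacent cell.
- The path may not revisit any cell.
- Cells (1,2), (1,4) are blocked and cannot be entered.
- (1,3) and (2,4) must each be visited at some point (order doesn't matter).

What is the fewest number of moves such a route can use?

Any route passes through (1,3) and (2,4) in some order between (3,3) and (2,3). Summing Chebyshev distances along each leg and taking the cheapest ordering ((3,3) → (2,4) → (1,3) → (2,3)) gives a lower bound of 1 + 1 + 1 = 3 moves.
A route of 3 moves achieves this: (3,3) → (2,4) → (1,3) → (2,3).
Since 3 matches the lower bound, it is optimal.

3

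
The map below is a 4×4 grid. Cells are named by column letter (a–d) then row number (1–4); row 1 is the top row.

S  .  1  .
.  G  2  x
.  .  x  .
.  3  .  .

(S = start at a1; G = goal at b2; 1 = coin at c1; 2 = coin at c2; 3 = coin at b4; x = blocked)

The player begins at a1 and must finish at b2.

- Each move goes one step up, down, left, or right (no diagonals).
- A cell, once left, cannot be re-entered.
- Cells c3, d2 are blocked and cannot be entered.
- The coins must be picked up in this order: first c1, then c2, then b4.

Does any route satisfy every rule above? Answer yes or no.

no

Even ignoring the required order, no revisit-free route from a1 to b2 manages to pass through all of c1, c2, and b4: branching out from a1, every path either misses one of them or, having collected them, can no longer reach b2 without re-entering a cell.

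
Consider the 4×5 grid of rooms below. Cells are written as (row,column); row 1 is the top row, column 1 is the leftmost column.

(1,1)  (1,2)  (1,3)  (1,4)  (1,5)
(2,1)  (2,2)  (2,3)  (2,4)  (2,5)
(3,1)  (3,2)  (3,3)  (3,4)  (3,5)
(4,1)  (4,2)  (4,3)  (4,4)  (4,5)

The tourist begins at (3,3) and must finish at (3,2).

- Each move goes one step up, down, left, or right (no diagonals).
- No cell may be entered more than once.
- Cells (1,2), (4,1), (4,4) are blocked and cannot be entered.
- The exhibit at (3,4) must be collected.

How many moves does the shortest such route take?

5

Any route passes through (3,4) somewhere between (3,3) and (3,2). Summing Manhattan distances along the two legs ((3,3) → (3,4) → (3,2)) gives a lower bound of 1 + 2 = 3 moves.
The shortest route satisfying every rule uses 5 moves: (3,3) → (3,4) → (2,4) → (2,3) → (2,2) → (3,2).
The no-revisit rule (legs can't share cells) pushes the minimum above the 3-move bound; an exhaustive check rules out every length from 3 to 4, leaving 5 as the minimum.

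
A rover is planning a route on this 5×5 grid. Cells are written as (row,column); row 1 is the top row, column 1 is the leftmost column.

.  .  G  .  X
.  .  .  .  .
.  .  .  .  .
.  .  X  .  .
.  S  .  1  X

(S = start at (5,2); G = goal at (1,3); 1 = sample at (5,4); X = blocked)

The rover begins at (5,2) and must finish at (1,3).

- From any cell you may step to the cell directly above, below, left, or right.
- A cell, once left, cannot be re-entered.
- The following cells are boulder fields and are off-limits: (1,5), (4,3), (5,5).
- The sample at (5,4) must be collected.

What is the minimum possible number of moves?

Any route passes through (5,4) somewhere between (5,2) and (1,3). Summing Manhattan distances along the two legs ((5,2) → (5,4) → (1,3)) gives a lower bound of 2 + 5 = 7 moves.
A route of 7 moves achieves this: (5,2) → (5,3) → (5,4) → (4,4) → (3,4) → (2,4) → (1,4) → (1,3).
Since 7 matches the lower bound, it is optimal.

7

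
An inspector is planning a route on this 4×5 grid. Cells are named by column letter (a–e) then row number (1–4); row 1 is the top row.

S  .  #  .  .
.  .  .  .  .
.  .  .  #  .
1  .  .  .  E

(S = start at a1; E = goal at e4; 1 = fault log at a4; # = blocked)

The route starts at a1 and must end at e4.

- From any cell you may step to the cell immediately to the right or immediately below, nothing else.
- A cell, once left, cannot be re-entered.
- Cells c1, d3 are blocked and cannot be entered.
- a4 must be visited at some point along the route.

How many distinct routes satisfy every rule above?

A right/down-only route from a1 to e4 makes exactly 3 down-moves and 4 right-moves in some order.
With no other constraints that would be C(7,3) = 35 routes.
Split at a4 and multiply the segment counts (each segment already excludes blocked cells): a1→a4: 1; a4→e4: 1; product = 1.
That gives 1 route.

1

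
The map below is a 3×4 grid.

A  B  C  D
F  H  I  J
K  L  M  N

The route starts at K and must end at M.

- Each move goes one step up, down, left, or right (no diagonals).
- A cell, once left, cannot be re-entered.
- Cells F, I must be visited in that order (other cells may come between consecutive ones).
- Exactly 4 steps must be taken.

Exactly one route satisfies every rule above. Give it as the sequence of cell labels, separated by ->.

The waypoints must appear in the order F, I, with no cell reused.
Route from K: up 1 to F, right 2 to I, down 1 to M — 4 moves in all.
Check: order respected (F at step 1, I at step 3); 4 moves as required.

K -> F -> H -> I -> M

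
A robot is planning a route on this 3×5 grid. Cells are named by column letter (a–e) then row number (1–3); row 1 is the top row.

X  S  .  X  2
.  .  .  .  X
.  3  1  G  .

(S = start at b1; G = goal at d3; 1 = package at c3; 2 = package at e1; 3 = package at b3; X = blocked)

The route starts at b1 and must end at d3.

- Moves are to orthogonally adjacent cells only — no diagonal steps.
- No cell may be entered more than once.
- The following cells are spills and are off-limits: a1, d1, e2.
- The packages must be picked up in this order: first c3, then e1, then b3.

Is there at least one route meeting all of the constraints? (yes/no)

no

The blocked cells wall e1 off from b1 completely — no sequence of moves reaches it at all, so no route can satisfy the rules.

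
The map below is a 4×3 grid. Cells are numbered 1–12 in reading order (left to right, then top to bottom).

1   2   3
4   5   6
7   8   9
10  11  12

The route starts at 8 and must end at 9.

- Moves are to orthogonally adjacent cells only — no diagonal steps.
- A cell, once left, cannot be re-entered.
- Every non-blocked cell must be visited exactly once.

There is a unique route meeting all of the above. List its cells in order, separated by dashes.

Need to visit all 12 open cells exactly once, starting at 8 and ending at 9.
Route from 8: up 1 to 5, right 1 to 6, up 1 to 3, left 2 to 1, down 3 to 10, right 2 to 12, up 1 to 9 — 11 moves in all.
Check: all 12 open cells covered.

8 - 5 - 6 - 3 - 2 - 1 - 4 - 7 - 10 - 11 - 12 - 9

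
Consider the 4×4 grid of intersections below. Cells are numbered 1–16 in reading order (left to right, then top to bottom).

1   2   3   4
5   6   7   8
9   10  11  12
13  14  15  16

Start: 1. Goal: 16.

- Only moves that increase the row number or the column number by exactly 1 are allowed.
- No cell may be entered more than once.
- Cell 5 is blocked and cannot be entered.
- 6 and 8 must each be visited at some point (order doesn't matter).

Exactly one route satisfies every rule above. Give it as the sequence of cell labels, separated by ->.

1 -> 2 -> 6 -> 7 -> 8 -> 12 -> 16

Moves only go right or down, so the column and row indices never decrease.
Route from 1: right to 2, down to 6, 2× right (reaching 8), 2× down (reaching 16) — 6 moves in all.
Check: all required cells visited.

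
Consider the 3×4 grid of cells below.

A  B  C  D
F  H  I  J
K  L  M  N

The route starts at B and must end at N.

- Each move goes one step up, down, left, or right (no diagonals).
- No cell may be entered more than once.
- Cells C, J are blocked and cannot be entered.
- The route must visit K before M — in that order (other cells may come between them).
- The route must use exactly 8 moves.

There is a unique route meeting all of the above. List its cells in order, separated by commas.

The waypoints must appear in the order K, M, with no cell reused.
Route from B: left to A, 2× down (reaching K), right to L, up to H, right to I, down to M, right to N — 8 moves in all.
Check: order respected (K at step 3, M at step 7); 8 moves as required.

B, A, F, K, L, H, I, M, N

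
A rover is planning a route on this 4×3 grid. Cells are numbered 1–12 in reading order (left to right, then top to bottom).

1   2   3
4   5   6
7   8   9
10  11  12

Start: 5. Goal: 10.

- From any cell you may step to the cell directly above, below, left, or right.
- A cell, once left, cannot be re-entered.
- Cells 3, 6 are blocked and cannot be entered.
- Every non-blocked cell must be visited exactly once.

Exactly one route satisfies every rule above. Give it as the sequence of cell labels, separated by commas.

Need to visit all 10 open cells exactly once, starting at 5 and ending at 10.
Cell 2 has only two open neighbours (5 and 1), so the path must pass straight through it: one of those is the cell it's entered from and the other is where it exits.
Route from 5: up to 2, left to 1, 2× down (reaching 7), 2× right (reaching 9), down to 12, 2× left (reaching 10) — 9 moves in all.
Check: all 10 open cells covered.

5, 2, 1, 4, 7, 8, 9, 12, 11, 10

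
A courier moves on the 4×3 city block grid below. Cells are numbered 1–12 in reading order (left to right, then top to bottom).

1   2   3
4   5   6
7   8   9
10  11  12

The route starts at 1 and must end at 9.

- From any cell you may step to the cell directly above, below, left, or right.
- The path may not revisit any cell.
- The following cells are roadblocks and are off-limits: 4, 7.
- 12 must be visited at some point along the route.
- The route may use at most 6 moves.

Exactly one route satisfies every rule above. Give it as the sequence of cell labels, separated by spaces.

1 2 5 8 11 12 9

The budget equals the shortest possible length, so every move has to be on a shortest route through the required cells.
Route from 1: right 1 to 2, down 3 to 11, right 1 to 12, up 1 to 9 — 6 moves in all.
Check: all required cells visited; 6 ≤ 6 moves.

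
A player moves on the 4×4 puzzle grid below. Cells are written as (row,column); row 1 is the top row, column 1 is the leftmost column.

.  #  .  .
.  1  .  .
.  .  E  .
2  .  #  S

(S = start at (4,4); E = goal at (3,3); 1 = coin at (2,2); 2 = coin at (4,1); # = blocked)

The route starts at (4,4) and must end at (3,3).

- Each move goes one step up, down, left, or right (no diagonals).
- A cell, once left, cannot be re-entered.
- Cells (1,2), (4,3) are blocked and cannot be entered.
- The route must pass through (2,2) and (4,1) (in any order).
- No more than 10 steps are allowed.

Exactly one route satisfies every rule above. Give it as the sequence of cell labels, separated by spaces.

The budget equals the shortest possible length, so every move has to be on a shortest route through the required cells.
Route from (4,4): 2× up (reaching (2,4)), 3× left (reaching (2,1)), 2× down (reaching (4,1)), right to (4,2), up to (3,2), right to (3,3) — 10 moves in all.
Check: all required cells visited; 10 ≤ 10 moves.

(4,4) (3,4) (2,4) (2,3) (2,2) (2,1) (3,1) (4,1) (4,2) (3,2) (3,3)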